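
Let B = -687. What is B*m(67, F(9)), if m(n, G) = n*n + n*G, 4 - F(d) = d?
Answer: -2853798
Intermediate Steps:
F(d) = 4 - d
m(n, G) = n**2 + G*n
B*m(67, F(9)) = -46029*((4 - 1*9) + 67) = -46029*((4 - 9) + 67) = -46029*(-5 + 67) = -46029*62 = -687*4154 = -2853798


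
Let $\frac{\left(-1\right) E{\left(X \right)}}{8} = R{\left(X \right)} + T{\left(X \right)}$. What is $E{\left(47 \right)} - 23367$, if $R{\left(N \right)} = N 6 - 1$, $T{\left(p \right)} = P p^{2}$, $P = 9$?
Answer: $-184663$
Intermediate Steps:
$T{\left(p \right)} = 9 p^{2}$
$R{\left(N \right)} = -1 + 6 N$ ($R{\left(N \right)} = 6 N - 1 = -1 + 6 N$)
$E{\left(X \right)} = 8 - 72 X^{2} - 48 X$ ($E{\left(X \right)} = - 8 \left(\left(-1 + 6 X\right) + 9 X^{2}\right) = - 8 \left(-1 + 6 X + 9 X^{2}\right) = 8 - 72 X^{2} - 48 X$)
$E{\left(47 \right)} - 23367 = \left(8 - 72 \cdot 47^{2} - 2256\right) - 23367 = \left(8 - 159048 - 2256\right) - 23367 = -161296 - 23367 = -184663$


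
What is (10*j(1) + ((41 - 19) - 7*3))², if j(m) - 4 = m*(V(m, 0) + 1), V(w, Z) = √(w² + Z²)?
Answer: 3721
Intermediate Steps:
V(w, Z) = √(Z² + w²)
j(m) = 4 + m*(1 + √(m²)) (j(m) = 4 + m*(√(0² + m²) + 1) = 4 + m*(√(0 + m²) + 1) = 4 + m*(√(m²) + 1) = 4 + m*(1 + √(m²)))
(10*j(1) + ((41 - 19) - 7*3))² = (10*(4 + 1 + 1*√(1²)) + ((41 - 19) - 7*3))² = (10*(4 + 1 + 1*√1) + (22 - 21))² = (10*(4 + 1 + 1*1) + 1)² = (10*(4 + 1 + 1) + 1)² = (10*6 + 1)² = (60 + 1)² = 61² = 3721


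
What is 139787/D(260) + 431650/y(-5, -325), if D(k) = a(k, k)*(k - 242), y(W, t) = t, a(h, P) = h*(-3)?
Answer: -1445159/1080 ≈ -1338.1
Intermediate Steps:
a(h, P) = -3*h
D(k) = -3*k*(-242 + k) (D(k) = (-3*k)*(k - 242) = (-3*k)*(-242 + k) = -3*k*(-242 + k))
139787/D(260) + 431650/y(-5, -325) = 139787/((3*260*(242 - 1*260))) + 431650/(-325) = 139787/((3*260*(242 - 260))) + 431650*(-1/325) = 139787/((3*260*(-18))) - 17266/13 = 139787/(-14040) - 17266/13 = 139787*(-1/14040) - 17266/13 = -139787/14040 - 17266/13 = -1445159/1080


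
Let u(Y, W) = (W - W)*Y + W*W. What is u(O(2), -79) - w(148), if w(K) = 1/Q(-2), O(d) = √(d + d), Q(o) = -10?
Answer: 62411/10 ≈ 6241.1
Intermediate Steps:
O(d) = √2*√d (O(d) = √(2*d) = √2*√d)
w(K) = -⅒ (w(K) = 1/(-10) = -⅒)
u(Y, W) = W² (u(Y, W) = 0*Y + W² = 0 + W² = W²)
u(O(2), -79) - w(148) = (-79)² - 1*(-⅒) = 6241 + ⅒ = 62411/10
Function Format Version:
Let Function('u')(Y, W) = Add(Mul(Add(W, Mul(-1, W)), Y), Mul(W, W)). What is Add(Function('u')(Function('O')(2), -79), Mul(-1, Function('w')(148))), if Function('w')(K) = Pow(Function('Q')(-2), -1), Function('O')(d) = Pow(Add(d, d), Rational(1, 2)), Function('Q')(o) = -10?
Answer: Rational(62411, 10) ≈ 6241.1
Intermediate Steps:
Function('O')(d) = Mul(Pow(2, Rational(1, 2)), Pow(d, Rational(1, 2))) (Function('O')(d) = Pow(Mul(2, d), Rational(1, 2)) = Mul(Pow(2, Rational(1, 2)), Pow(d, Rational(1, 2))))
Function('w')(K) = Rational(-1, 10) (Function('w')(K) = Pow(-10, -1) = Rational(-1, 10))
Function('u')(Y, W) = Pow(W, 2) (Function('u')(Y, W) = Add(Mul(0, Y), Pow(W, 2)) = Add(0, Pow(W, 2)) = Pow(W, 2))
Add(Function('u')(Function('O')(2), -79), Mul(-1, Function('w')(148))) = Add(Pow(-79, 2), Mul(-1, Rational(-1, 10))) = Add(6241, Rational(1, 10)) = Rational(62411, 10)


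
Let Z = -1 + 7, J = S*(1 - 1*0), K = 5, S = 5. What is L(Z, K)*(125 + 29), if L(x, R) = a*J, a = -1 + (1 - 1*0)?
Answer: 0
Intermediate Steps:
J = 5 (J = 5*(1 - 1*0) = 5*(1 + 0) = 5*1 = 5)
a = 0 (a = -1 + (1 + 0) = -1 + 1 = 0)
Z = 6
L(x, R) = 0 (L(x, R) = 0*5 = 0)
L(Z, K)*(125 + 29) = 0*(125 + 29) = 0*154 = 0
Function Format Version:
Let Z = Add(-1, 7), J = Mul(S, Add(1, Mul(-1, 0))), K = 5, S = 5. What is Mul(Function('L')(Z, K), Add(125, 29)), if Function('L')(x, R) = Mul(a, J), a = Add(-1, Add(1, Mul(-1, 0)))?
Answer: 0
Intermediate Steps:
J = 5 (J = Mul(5, Add(1, Mul(-1, 0))) = Mul(5, Add(1, 0)) = Mul(5, 1) = 5)
a = 0 (a = Add(-1, Add(1, 0)) = Add(-1, 1) = 0)
Z = 6
Function('L')(x, R) = 0 (Function('L')(x, R) = Mul(0, 5) = 0)
Mul(Function('L')(Z, K), Add(125, 29)) = Mul(0, Add(125, 29)) = Mul(0, 154) = 0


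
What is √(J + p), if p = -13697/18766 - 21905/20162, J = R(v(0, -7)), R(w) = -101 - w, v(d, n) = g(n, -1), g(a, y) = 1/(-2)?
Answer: 3*I*√406867605700633330/189180046 ≈ 10.115*I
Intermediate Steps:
g(a, y) = -½ (g(a, y) = 1*(-½) = -½)
v(d, n) = -½
J = -201/2 (J = -101 - 1*(-½) = -101 + ½ = -201/2 ≈ -100.50)
p = -171807036/94590023 (p = -13697*1/18766 - 21905*1/20162 = -13697/18766 - 21905/20162 = -171807036/94590023 ≈ -1.8163)
√(J + p) = √(-201/2 - 171807036/94590023) = √(-19356208695/189180046) = 3*I*√406867605700633330/189180046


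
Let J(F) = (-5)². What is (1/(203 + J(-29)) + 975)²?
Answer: 49417734601/51984 ≈ 9.5063e+5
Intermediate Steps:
J(F) = 25
(1/(203 + J(-29)) + 975)² = (1/(203 + 25) + 975)² = (1/228 + 975)² = (222301/228)² = 49417734601/51984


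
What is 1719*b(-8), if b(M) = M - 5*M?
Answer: 55008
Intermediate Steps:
b(M) = -4*M
1719*b(-8) = 1719*(-4*(-8)) = 1719*32 = 55008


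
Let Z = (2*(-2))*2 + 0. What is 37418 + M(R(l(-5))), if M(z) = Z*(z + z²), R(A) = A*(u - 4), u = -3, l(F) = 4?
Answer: 31370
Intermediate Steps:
Z = -8 (Z = -4*2 + 0 = -8 + 0 = -8)
R(A) = -7*A (R(A) = A*(-3 - 4) = A*(-7) = -7*A)
M(z) = -8*z - 8*z² (M(z) = -8*(z + z²) = -8*z - 8*z²)
37418 + M(R(l(-5))) = 37418 - 8*(-7*4)*(1 - 7*4) = 37418 - 8*(-28)*(1 - 28) = 37418 - 8*(-28)*(-27) = 37418 - 6048 = 31370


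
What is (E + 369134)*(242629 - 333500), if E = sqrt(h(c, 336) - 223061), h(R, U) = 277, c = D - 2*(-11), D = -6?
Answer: -33543575714 - 42891112*I ≈ -3.3544e+10 - 4.2891e+7*I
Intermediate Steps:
c = 16 (c = -6 - 2*(-11) = -6 + 22 = 16)
E = 472*I (E = sqrt(277 - 223061) = sqrt(-222784) = 472*I ≈ 472.0*I)
(E + 369134)*(242629 - 333500) = (472*I + 369134)*(242629 - 333500) = (369134 + 472*I)*(-90871) = -33543575714 - 42891112*I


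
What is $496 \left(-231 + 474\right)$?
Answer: $120528$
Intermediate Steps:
$496 \left(-231 + 474\right) = 496 \cdot 243 = 120528$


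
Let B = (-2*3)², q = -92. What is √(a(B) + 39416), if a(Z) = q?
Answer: 2*√9831 ≈ 198.30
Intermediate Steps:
B = 36 (B = (-6)² = 36)
a(Z) = -92
√(a(B) + 39416) = √(-92 + 39416) = √39324 = 2*√9831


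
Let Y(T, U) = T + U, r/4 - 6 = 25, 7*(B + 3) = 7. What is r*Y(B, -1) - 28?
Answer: -400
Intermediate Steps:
B = -2 (B = -3 + (⅐)*7 = -3 + 1 = -2)
r = 124 (r = 24 + 4*25 = 24 + 100 = 124)
r*Y(B, -1) - 28 = 124*(-2 - 1) - 28 = 124*(-3) - 28 = -372 - 28 = -400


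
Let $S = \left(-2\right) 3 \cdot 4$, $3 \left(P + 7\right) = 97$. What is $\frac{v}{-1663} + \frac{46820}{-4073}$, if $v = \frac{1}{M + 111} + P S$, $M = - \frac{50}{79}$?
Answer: $- \frac{657284543211}{59057265881} \approx -11.13$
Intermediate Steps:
$M = - \frac{50}{79}$ ($M = \left(-50\right) \frac{1}{79} = - \frac{50}{79} \approx -0.63291$)
$P = \frac{76}{3}$ ($P = -7 + \frac{1}{3} \cdot 97 = -7 + \frac{97}{3} = \frac{76}{3} \approx 25.333$)
$S = -24$ ($S = \left(-6\right) 4 = -24$)
$v = - \frac{5301073}{8719}$ ($v = \frac{1}{- \frac{50}{79} + 111} + \frac{76}{3} \left(-24\right) = \frac{1}{\frac{8719}{79}} - 608 = \frac{79}{8719} - 608 = - \frac{5301073}{8719} \approx -607.99$)
$\frac{v}{-1663} + \frac{46820}{-4073} = - \frac{5301073}{8719 \left(-1663\right)} + \frac{46820}{-4073} = \left(- \frac{5301073}{8719}\right) \left(- \frac{1}{1663}\right) + 46820 \left(- \frac{1}{4073}\right) = \frac{5301073}{14499697} - \frac{46820}{4073} = - \frac{657284543211}{59057265881}$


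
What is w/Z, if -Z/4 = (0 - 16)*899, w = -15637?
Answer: -15637/57536 ≈ -0.27178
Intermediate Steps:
Z = 57536 (Z = -4*(0 - 16)*899 = -(-64)*899 = -4*(-14384) = 57536)
w/Z = -15637/57536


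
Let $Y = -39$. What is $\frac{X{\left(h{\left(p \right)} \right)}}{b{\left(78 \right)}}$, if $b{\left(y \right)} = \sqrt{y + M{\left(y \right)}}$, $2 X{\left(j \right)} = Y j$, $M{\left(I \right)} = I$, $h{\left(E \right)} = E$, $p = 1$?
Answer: $- \frac{\sqrt{39}}{4} \approx -1.5612$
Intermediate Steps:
$X{\left(j \right)} = - \frac{39 j}{2}$ ($X{\left(j \right)} = \frac{\left(-39\right) j}{2} = - \frac{39 j}{2}$)
$b{\left(y \right)} = \sqrt{2} \sqrt{y}$ ($b{\left(y \right)} = \sqrt{y + y} = \sqrt{2 y} = \sqrt{2} \sqrt{y}$)
$\frac{X{\left(h{\left(p \right)} \right)}}{b{\left(78 \right)}} = \frac{\left(- \frac{39}{2}\right) 1}{\sqrt{2} \sqrt{78}} = - \frac{39}{2 \cdot 2 \sqrt{39}} = - \frac{39 \frac{\sqrt{39}}{78}}{2} = - \frac{\sqrt{39}}{4}$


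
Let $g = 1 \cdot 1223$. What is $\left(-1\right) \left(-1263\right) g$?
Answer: $1544649$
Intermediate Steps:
$g = 1223$
$\left(-1\right) \left(-1263\right) g = \left(-1\right) \left(-1263\right) 1223 = 1263 \cdot 1223 = 1544649$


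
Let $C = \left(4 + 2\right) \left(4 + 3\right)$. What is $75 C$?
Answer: $3150$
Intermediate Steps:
$C = 42$ ($C = 6 \cdot 7 = 42$)
$75 C = 75 \cdot 42 = 3150$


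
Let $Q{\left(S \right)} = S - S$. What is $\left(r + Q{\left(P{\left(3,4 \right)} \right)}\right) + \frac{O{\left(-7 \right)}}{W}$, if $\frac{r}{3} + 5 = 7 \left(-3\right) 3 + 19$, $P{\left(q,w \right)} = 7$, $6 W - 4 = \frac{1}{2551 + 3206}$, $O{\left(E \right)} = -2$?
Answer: $- \frac{3454347}{23029} \approx -150.0$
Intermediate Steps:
$W = \frac{23029}{34542}$ ($W = \frac{2}{3} + \frac{1}{6 \left(2551 + 3206\right)} = \frac{2}{3} + \frac{1}{6 \cdot 5757} = \frac{2}{3} + \frac{1}{6} \cdot \frac{1}{5757} = \frac{2}{3} + \frac{1}{34542} = \frac{23029}{34542} \approx 0.6667$)
$Q{\left(S \right)} = 0$
$r = -147$ ($r = -15 + 3 \left(7 \left(-3\right) 3 + 19\right) = -15 + 3 \left(\left(-21\right) 3 + 19\right) = -15 + 3 \left(-63 + 19\right) = -15 + 3 \left(-44\right) = -15 - 132 = -147$)
$\left(r + Q{\left(P{\left(3,4 \right)} \right)}\right) + \frac{O{\left(-7 \right)}}{W} = \left(-147 + 0\right) - \frac{2}{\frac{23029}{34542}} = -147 - \frac{69084}{23029} = - \frac{3454347}{23029}$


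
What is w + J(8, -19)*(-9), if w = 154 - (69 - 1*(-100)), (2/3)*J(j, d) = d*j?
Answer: 2037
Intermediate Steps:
J(j, d) = 3*d*j/2 (J(j, d) = 3*(d*j)/2 = 3*d*j/2)
w = -15 (w = 154 - (69 + 100) = 154 - 1*169 = 154 - 169 = -15)
w + J(8, -19)*(-9) = -15 + ((3/2)*(-19)*8)*(-9) = -15 - 228*(-9) = -15 + 2052 = 2037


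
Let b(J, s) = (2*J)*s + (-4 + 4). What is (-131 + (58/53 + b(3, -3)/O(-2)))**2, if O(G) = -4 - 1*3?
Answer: 2231712081/137641 ≈ 16214.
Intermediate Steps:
b(J, s) = 2*J*s (b(J, s) = 2*J*s + 0 = 2*J*s)
O(G) = -7 (O(G) = -4 - 3 = -7)
(-131 + (58/53 + b(3, -3)/O(-2)))**2 = (-131 + (58/53 + (2*3*(-3))/(-7)))**2 = (-131 + (58*(1/53) - 18*(-1/7)))**2 = (-131 + (58/53 + 18/7))**2 = (-131 + 1360/371)**2 = (-47241/371)**2 = 2231712081/137641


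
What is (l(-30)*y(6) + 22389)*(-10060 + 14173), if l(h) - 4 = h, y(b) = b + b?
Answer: 90802701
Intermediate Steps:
y(b) = 2*b
l(h) = 4 + h
(l(-30)*y(6) + 22389)*(-10060 + 14173) = ((4 - 30)*(2*6) + 22389)*(-10060 + 14173) = (-26*12 + 22389)*4113 = (-312 + 22389)*4113 = 22077*4113 = 90802701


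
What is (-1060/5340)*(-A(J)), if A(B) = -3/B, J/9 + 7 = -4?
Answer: 53/8811 ≈ 0.0060152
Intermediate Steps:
J = -99 (J = -63 + 9*(-4) = -63 - 36 = -99)
(-1060/5340)*(-A(J)) = (-1060/5340)*(-(-3)/(-99)) = (-1060*1/5340)*(-(-3)*(-1)/99) = -(-53)/(267*33) = -53/267*(-1/33) = 53/8811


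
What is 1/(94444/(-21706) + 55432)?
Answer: 10853/601556274 ≈ 1.8042e-5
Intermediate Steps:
1/(94444/(-21706) + 55432) = 1/(94444*(-1/21706) + 55432) = 1/(-47222/10853 + 55432) = 1/(601556274/10853) = 10853/601556274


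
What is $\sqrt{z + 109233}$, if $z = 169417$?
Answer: $5 \sqrt{11146} \approx 527.87$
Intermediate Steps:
$\sqrt{z + 109233} = \sqrt{169417 + 109233} = \sqrt{278650} = 5 \sqrt{11146}$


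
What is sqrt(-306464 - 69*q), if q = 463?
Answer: I*sqrt(338411) ≈ 581.73*I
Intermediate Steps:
sqrt(-306464 - 69*q) = sqrt(-306464 - 69*463) = sqrt(-306464 - 31947) = sqrt(-338411) = I*sqrt(338411)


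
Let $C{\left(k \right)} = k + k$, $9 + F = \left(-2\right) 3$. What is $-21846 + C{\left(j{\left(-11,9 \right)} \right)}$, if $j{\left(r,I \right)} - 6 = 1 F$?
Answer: $-21864$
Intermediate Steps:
$F = -15$ ($F = -9 - 6 = -15$)
$j{\left(r,I \right)} = -9$ ($j{\left(r,I \right)} = 6 + 1 \left(-15\right) = 6 - 15 = -9$)
$C{\left(k \right)} = 2 k$
$-21846 + C{\left(j{\left(-11,9 \right)} \right)} = -21846 + 2 \left(-9\right) = -21846 - 18 = -21864$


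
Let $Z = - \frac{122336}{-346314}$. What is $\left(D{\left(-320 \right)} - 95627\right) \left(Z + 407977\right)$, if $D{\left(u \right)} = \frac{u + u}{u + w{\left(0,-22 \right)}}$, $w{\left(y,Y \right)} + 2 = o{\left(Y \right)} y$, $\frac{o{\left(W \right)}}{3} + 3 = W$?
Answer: $- \frac{1087610745377382239}{27878277} \approx -3.9013 \cdot 10^{10}$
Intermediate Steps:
$Z = \frac{61168}{173157}$ ($Z = \left(-122336\right) \left(- \frac{1}{346314}\right) = \frac{61168}{173157} \approx 0.35325$)
$o{\left(W \right)} = -9 + 3 W$
$w{\left(y,Y \right)} = -2 + y \left(-9 + 3 Y\right)$ ($w{\left(y,Y \right)} = -2 + \left(-9 + 3 Y\right) y = -2 + y \left(-9 + 3 Y\right)$)
$D{\left(u \right)} = \frac{2 u}{-2 + u}$ ($D{\left(u \right)} = \frac{u + u}{u - \left(2 + 0 \left(-3 - 22\right)\right)} = \frac{2 u}{u - \left(2 + 0 \left(-25\right)\right)} = \frac{2 u}{u + \left(-2 + 0\right)} = \frac{2 u}{u - 2} = \frac{2 u}{-2 + u}$)
$\left(D{\left(-320 \right)} - 95627\right) \left(Z + 407977\right) = \left(2 \left(-320\right) \frac{1}{-2 - 320} - 95627\right) \left(\frac{61168}{173157} + 407977\right) = \left(2 \left(-320\right) \frac{1}{-322} - 95627\right) \frac{70644134557}{173157} = \left(2 \left(-320\right) \left(- \frac{1}{322}\right) - 95627\right) \frac{70644134557}{173157} = \left(\frac{320}{161} - 95627\right) \frac{70644134557}{173157} = \left(- \frac{15395627}{161}\right) \frac{70644134557}{173157} = - \frac{1087610745377382239}{27878277}$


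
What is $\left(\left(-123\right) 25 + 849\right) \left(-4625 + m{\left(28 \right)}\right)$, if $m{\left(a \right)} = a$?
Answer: $10232922$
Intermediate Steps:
$\left(\left(-123\right) 25 + 849\right) \left(-4625 + m{\left(28 \right)}\right) = \left(\left(-123\right) 25 + 849\right) \left(-4625 + 28\right) = \left(-3075 + 849\right) \left(-4597\right) = \left(-2226\right) \left(-4597\right) = 10232922$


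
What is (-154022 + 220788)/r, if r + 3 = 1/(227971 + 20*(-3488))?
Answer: -5281557813/237316 ≈ -22255.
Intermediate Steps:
r = -474632/158211 (r = -3 + 1/(227971 + 20*(-3488)) = -3 + 1/(227971 - 69760) = -3 + 1/158211 = -474632/158211 ≈ -3.0000)
(-154022 + 220788)/r = (-154022 + 220788)/(-474632/158211) = 66766*(-158211/474632) = -5281557813/237316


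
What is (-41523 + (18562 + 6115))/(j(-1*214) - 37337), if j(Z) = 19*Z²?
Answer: -16846/832787 ≈ -0.020228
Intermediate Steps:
(-41523 + (18562 + 6115))/(j(-1*214) - 37337) = (-41523 + (18562 + 6115))/(19*(-1*214)² - 37337) = (-41523 + 24677)/(19*(-214)² - 37337) = -16846/(19*45796 - 37337) = -16846/(870124 - 37337) = -16846/832787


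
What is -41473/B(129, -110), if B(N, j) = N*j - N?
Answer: 41473/14319 ≈ 2.8964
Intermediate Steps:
B(N, j) = -N + N*j
-41473/B(129, -110) = -41473*1/(129*(-1 - 110)) = -41473/(129*(-111)) = -41473/(-14319) = -41473*(-1/14319) = 41473/14319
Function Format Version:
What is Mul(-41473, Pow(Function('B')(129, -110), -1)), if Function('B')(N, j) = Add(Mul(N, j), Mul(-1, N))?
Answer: Rational(41473, 14319) ≈ 2.8964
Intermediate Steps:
Function('B')(N, j) = Add(Mul(-1, N), Mul(N, j))
Mul(-41473, Pow(Function('B')(129, -110), -1)) = Mul(-41473, Pow(Mul(129, Add(-1, -110)), -1)) = Mul(-41473, Pow(Mul(129, -111), -1)) = Mul(-41473, Pow(-14319, -1)) = Mul(-41473, Rational(-1, 14319)) = Rational(41473, 14319)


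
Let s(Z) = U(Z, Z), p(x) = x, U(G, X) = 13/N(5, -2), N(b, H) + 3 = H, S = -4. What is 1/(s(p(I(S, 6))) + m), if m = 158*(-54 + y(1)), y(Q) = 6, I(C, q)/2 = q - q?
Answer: -5/37933 ≈ -0.00013181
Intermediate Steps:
N(b, H) = -3 + H
I(C, q) = 0 (I(C, q) = 2*(q - q) = 2*0 = 0)
U(G, X) = -13/5 (U(G, X) = 13/(-3 - 2) = 13/(-5) = 13*(-1/5) = -13/5)
s(Z) = -13/5
m = -7584 (m = 158*(-54 + 6) = 158*(-48) = -7584)
1/(s(p(I(S, 6))) + m) = 1/(-13/5 - 7584) = 1/(-37933/5) = -5/37933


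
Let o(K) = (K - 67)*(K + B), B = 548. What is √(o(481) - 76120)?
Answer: √349886 ≈ 591.51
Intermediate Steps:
o(K) = (-67 + K)*(548 + K) (o(K) = (K - 67)*(K + 548) = (-67 + K)*(548 + K))
√(o(481) - 76120) = √((-36716 + 481² + 481*481) - 76120) = √((-36716 + 231361 + 231361) - 76120) = √(426006 - 76120) = √349886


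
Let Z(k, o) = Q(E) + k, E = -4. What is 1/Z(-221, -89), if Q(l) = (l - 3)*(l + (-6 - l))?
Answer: -1/179 ≈ -0.0055866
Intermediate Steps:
Q(l) = 18 - 6*l (Q(l) = (-3 + l)*(-6) = 18 - 6*l)
Z(k, o) = 42 + k (Z(k, o) = (18 - 6*(-4)) + k = (18 + 24) + k = 42 + k)
1/Z(-221, -89) = 1/(42 - 221) = 1/(-179) = -1/179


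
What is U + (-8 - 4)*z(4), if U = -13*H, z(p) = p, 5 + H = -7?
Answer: 108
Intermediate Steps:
H = -12 (H = -5 - 7 = -12)
U = 156 (U = -13*(-12) = 156)
U + (-8 - 4)*z(4) = 156 + (-8 - 4)*4 = 156 - 12*4 = 156 - 48 = 108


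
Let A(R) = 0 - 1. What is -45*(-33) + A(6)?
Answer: 1484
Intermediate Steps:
A(R) = -1
-45*(-33) + A(6) = -45*(-33) - 1 = 1485 - 1 = 1484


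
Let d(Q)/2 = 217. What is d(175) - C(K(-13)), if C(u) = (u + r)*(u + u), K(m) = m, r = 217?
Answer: 5738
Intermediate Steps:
C(u) = 2*u*(217 + u) (C(u) = (u + 217)*(u + u) = (217 + u)*(2*u) = 2*u*(217 + u))
d(Q) = 434 (d(Q) = 2*217 = 434)
d(175) - C(K(-13)) = 434 - 2*(-13)*(217 - 13) = 434 - 2*(-13)*204 = 434 - 1*(-5304) = 434 + 5304 = 5738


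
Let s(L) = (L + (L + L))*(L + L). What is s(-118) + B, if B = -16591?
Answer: 66953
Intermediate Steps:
s(L) = 6*L² (s(L) = (L + 2*L)*(2*L) = (3*L)*(2*L) = 6*L²)
s(-118) + B = 6*(-118)² - 16591 = 6*13924 - 16591 = 83544 - 16591 = 66953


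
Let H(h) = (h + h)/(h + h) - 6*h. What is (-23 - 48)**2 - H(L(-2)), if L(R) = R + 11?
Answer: 5094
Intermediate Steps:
L(R) = 11 + R
H(h) = 1 - 6*h (H(h) = (2*h)/((2*h)) - 6*h = (2*h)*(1/(2*h)) - 6*h = 1 - 6*h)
(-23 - 48)**2 - H(L(-2)) = (-23 - 48)**2 - (1 - 6*(11 - 2)) = (-71)**2 - (1 - 6*9) = 5041 - (1 - 54) = 5041 - 1*(-53) = 5041 + 53 = 5094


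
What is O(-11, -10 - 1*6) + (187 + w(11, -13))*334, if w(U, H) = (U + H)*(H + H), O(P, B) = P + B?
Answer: 79799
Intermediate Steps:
O(P, B) = B + P
w(U, H) = 2*H*(H + U) (w(U, H) = (H + U)*(2*H) = 2*H*(H + U))
O(-11, -10 - 1*6) + (187 + w(11, -13))*334 = ((-10 - 1*6) - 11) + (187 + 2*(-13)*(-13 + 11))*334 = ((-10 - 6) - 11) + (187 + 2*(-13)*(-2))*334 = (-16 - 11) + (187 + 52)*334 = -27 + 239*334 = -27 + 79826 = 79799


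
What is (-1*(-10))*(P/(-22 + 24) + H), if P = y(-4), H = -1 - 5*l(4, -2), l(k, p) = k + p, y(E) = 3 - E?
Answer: -75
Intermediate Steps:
H = -11 (H = -1 - 5*(4 - 2) = -1 - 5*2 = -1 - 10 = -11)
P = 7 (P = 3 - 1*(-4) = 3 + 4 = 7)
(-1*(-10))*(P/(-22 + 24) + H) = (-1*(-10))*(7/(-22 + 24) - 11) = 10*(7/2 - 11) = 10*(-15/2) = -75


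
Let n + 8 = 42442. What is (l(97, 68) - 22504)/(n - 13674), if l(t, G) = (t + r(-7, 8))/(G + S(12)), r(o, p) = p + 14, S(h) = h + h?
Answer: -2070249/2645920 ≈ -0.78243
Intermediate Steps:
n = 42434 (n = -8 + 42442 = 42434)
S(h) = 2*h
r(o, p) = 14 + p
l(t, G) = (22 + t)/(24 + G) (l(t, G) = (t + (14 + 8))/(G + 2*12) = (t + 22)/(G + 24) = (22 + t)/(24 + G))
(l(97, 68) - 22504)/(n - 13674) = ((22 + 97)/(24 + 68) - 22504)/(42434 - 13674) = (119/92 - 22504)/28760 = ((1/92)*119 - 22504)*(1/28760) = (119/92 - 22504)*(1/28760) = -2070249/92*1/28760 = -2070249/2645920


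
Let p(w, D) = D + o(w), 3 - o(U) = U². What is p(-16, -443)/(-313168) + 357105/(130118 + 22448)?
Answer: 3498126393/1493087159 ≈ 2.3429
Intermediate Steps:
o(U) = 3 - U²
p(w, D) = 3 + D - w² (p(w, D) = D + (3 - w²) = 3 + D - w²)
p(-16, -443)/(-313168) + 357105/(130118 + 22448) = (3 - 443 - 1*(-16)²)/(-313168) + 357105/(130118 + 22448) = (3 - 443 - 1*256)*(-1/313168) + 357105/152566 = (3 - 443 - 256)*(-1/313168) + 357105*(1/152566) = -696*(-1/313168) + 357105/152566 = 87/39146 + 357105/152566 = 3498126393/1493087159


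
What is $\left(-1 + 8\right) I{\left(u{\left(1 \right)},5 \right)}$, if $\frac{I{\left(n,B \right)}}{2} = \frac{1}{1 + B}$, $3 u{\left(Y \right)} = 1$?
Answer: $\frac{7}{3} \approx 2.3333$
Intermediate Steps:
$u{\left(Y \right)} = \frac{1}{3}$ ($u{\left(Y \right)} = \frac{1}{3} \cdot 1 = \frac{1}{3}$)
$I{\left(n,B \right)} = \frac{2}{1 + B}$
$\left(-1 + 8\right) I{\left(u{\left(1 \right)},5 \right)} = \left(-1 + 8\right) \frac{2}{1 + 5} = 7 \cdot \frac{2}{6} = 7 \cdot 2 \cdot \frac{1}{6} = 7 \cdot \frac{1}{3} = \frac{7}{3}$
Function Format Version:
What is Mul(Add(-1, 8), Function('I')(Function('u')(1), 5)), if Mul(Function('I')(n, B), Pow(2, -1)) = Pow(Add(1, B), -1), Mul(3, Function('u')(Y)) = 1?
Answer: Rational(7, 3) ≈ 2.3333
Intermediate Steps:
Function('u')(Y) = Rational(1, 3) (Function('u')(Y) = Mul(Rational(1, 3), 1) = Rational(1, 3))
Function('I')(n, B) = Mul(2, Pow(Add(1, B), -1))
Mul(Add(-1, 8), Function('I')(Function('u')(1), 5)) = Mul(Add(-1, 8), Mul(2, Pow(Add(1, 5), -1))) = Mul(7, Mul(2, Pow(6, -1))) = Mul(7, Mul(2, Rational(1, 6))) = Mul(7, Rational(1, 3)) = Rational(7, 3)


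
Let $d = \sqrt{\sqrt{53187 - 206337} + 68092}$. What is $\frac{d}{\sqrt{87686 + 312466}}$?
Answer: $\frac{\sqrt{6811787496 + 500190 i \sqrt{6126}}}{200076} \approx 0.41251 + 0.0011854 i$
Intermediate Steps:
$d = \sqrt{68092 + 5 i \sqrt{6126}}$ ($d = \sqrt{\sqrt{-153150} + 68092} = \sqrt{5 i \sqrt{6126} + 68092} = \sqrt{68092 + 5 i \sqrt{6126}} \approx 260.95 + 0.7498 i$)
$\frac{d}{\sqrt{87686 + 312466}} = \frac{\sqrt{68092 + 5 i \sqrt{6126}}}{\sqrt{87686 + 312466}} = \frac{\sqrt{68092 + 5 i \sqrt{6126}}}{\sqrt{400152}} = \frac{\sqrt{68092 + 5 i \sqrt{6126}}}{2 \sqrt{100038}} = \sqrt{68092 + 5 i \sqrt{6126}} \frac{\sqrt{100038}}{200076} = \frac{\sqrt{100038} \sqrt{68092 + 5 i \sqrt{6126}}}{200076}$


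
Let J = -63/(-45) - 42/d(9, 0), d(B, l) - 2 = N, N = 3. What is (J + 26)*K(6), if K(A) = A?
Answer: 114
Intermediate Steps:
d(B, l) = 5 (d(B, l) = 2 + 3 = 5)
J = -7 (J = -63/(-45) - 42/5 = -63*(-1/45) - 42*⅕ = 7/5 - 42/5 = -7)
(J + 26)*K(6) = (-7 + 26)*6 = 19*6 = 114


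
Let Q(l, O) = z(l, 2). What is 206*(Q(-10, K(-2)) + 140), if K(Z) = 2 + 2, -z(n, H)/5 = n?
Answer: 39140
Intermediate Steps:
z(n, H) = -5*n
K(Z) = 4
Q(l, O) = -5*l
206*(Q(-10, K(-2)) + 140) = 206*(-5*(-10) + 140) = 206*(50 + 140) = 206*190 = 39140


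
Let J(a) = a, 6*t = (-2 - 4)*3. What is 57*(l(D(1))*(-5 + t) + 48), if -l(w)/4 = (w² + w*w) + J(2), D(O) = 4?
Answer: 64752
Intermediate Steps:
t = -3 (t = ((-2 - 4)*3)/6 = (-6*3)/6 = (⅙)*(-18) = -3)
l(w) = -8 - 8*w² (l(w) = -4*((w² + w*w) + 2) = -4*((w² + w²) + 2) = -4*(2*w² + 2) = -4*(2 + 2*w²) = -8 - 8*w²)
57*(l(D(1))*(-5 + t) + 48) = 57*((-8 - 8*4²)*(-5 - 3) + 48) = 57*((-8 - 8*16)*(-8) + 48) = 57*((-8 - 128)*(-8) + 48) = 57*(-136*(-8) + 48) = 57*(1088 + 48) = 57*1136 = 64752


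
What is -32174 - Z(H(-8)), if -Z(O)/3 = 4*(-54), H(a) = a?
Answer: -32822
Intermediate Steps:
Z(O) = 648 (Z(O) = -12*(-54) = -3*(-216) = 648)
-32174 - Z(H(-8)) = -32174 - 1*648 = -32174 - 648 = -32822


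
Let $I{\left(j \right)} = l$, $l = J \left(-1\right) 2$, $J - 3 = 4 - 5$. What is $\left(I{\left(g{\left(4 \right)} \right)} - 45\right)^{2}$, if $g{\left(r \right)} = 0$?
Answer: $2401$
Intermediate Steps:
$J = 2$ ($J = 3 + \left(4 - 5\right) = 3 - 1 = 2$)
$l = -4$ ($l = 2 \left(-1\right) 2 = \left(-2\right) 2 = -4$)
$I{\left(j \right)} = -4$
$\left(I{\left(g{\left(4 \right)} \right)} - 45\right)^{2} = \left(-4 - 45\right)^{2} = \left(-49\right)^{2} = 2401$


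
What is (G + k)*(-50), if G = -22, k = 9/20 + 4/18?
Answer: 19195/18 ≈ 1066.4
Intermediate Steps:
k = 121/180 (k = 9*(1/20) + 4*(1/18) = 9/20 + 2/9 = 121/180 ≈ 0.67222)
(G + k)*(-50) = (-22 + 121/180)*(-50) = -3839/180*(-50) = 19195/18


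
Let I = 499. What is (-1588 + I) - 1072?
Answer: -2161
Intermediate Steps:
(-1588 + I) - 1072 = (-1588 + 499) - 1072 = -1089 - 1072 = -2161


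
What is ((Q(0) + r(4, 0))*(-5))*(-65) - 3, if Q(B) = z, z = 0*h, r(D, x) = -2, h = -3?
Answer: -653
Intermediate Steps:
z = 0 (z = 0*(-3) = 0)
Q(B) = 0
((Q(0) + r(4, 0))*(-5))*(-65) - 3 = ((0 - 2)*(-5))*(-65) - 3 = -2*(-5)*(-65) - 3 = 10*(-65) - 3 = -650 - 3 = -653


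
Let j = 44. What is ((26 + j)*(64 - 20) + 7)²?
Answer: 9529569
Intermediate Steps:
((26 + j)*(64 - 20) + 7)² = ((26 + 44)*(64 - 20) + 7)² = (70*44 + 7)² = (3080 + 7)² = 3087² = 9529569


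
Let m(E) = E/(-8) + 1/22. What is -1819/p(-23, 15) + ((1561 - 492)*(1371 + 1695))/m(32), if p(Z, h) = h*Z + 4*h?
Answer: -6850035109/8265 ≈ -8.2880e+5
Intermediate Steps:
p(Z, h) = 4*h + Z*h (p(Z, h) = Z*h + 4*h = 4*h + Z*h)
m(E) = 1/22 - E/8 (m(E) = E*(-⅛) + 1*(1/22) = -E/8 + 1/22 = 1/22 - E/8)
-1819/p(-23, 15) + ((1561 - 492)*(1371 + 1695))/m(32) = -1819*1/(15*(4 - 23)) + ((1561 - 492)*(1371 + 1695))/(1/22 - ⅛*32) = -1819/(15*(-19)) + (1069*3066)/(1/22 - 4) = -1819/(-285) + 3277554/(-87/22) = -1819*(-1/285) + 3277554*(-22/87) = 1819/285 - 24035396/29 = -6850035109/8265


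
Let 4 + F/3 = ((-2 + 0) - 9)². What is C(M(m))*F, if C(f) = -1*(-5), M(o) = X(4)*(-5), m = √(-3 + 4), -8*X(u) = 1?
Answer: 1755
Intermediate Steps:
X(u) = -⅛ (X(u) = -⅛*1 = -⅛)
m = 1 (m = √1 = 1)
M(o) = 5/8 (M(o) = -⅛*(-5) = 5/8)
C(f) = 5
F = 351 (F = -12 + 3*((-2 + 0) - 9)² = -12 + 3*(-2 - 9)² = -12 + 3*(-11)² = -12 + 3*121 = -12 + 363 = 351)
C(M(m))*F = 5*351 = 1755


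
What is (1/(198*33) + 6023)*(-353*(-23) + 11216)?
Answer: 253638353935/2178 ≈ 1.1645e+8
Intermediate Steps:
(1/(198*33) + 6023)*(-353*(-23) + 11216) = (1/6534 + 6023)*(8119 + 11216) = (1/6534 + 6023)*19335 = (39354283/6534)*19335 = 253638353935/2178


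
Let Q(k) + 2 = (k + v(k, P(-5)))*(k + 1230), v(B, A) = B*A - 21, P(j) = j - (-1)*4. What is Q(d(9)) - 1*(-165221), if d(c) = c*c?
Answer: 137688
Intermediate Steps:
P(j) = 4 + j (P(j) = j - 1*(-4) = j + 4 = 4 + j)
d(c) = c²
v(B, A) = -21 + A*B (v(B, A) = A*B - 21 = -21 + A*B)
Q(k) = -25832 - 21*k (Q(k) = -2 + (k + (-21 + (4 - 5)*k))*(k + 1230) = -2 + (k + (-21 - k))*(1230 + k) = -2 - 21*(1230 + k) = -2 + (-25830 - 21*k) = -25832 - 21*k)
Q(d(9)) - 1*(-165221) = (-25832 - 21*9²) - 1*(-165221) = (-25832 - 21*81) + 165221 = (-25832 - 1701) + 165221 = -27533 + 165221 = 137688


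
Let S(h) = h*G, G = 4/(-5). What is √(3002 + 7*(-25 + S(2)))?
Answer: 19*√195/5 ≈ 53.064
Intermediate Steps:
G = -⅘ (G = 4*(-⅕) = -⅘ ≈ -0.80000)
S(h) = -4*h/5 (S(h) = h*(-⅘) = -4*h/5)
√(3002 + 7*(-25 + S(2))) = √(3002 + 7*(-25 - ⅘*2)) = √(3002 + 7*(-25 - 8/5)) = √(3002 + 7*(-133/5)) = √(3002 - 931/5) = √(14079/5) = 19*√195/5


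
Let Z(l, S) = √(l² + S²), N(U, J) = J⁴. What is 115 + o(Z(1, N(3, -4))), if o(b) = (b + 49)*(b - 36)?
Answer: 63888 + 13*√65537 ≈ 67216.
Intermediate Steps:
Z(l, S) = √(S² + l²)
o(b) = (-36 + b)*(49 + b) (o(b) = (49 + b)*(-36 + b) = (-36 + b)*(49 + b))
115 + o(Z(1, N(3, -4))) = 115 + (-1764 + (√(((-4)⁴)² + 1²))² + 13*√(((-4)⁴)² + 1²)) = 115 + (-1764 + (√(256² + 1))² + 13*√(256² + 1)) = 115 + (-1764 + (√(65536 + 1))² + 13*√(65536 + 1)) = 115 + (-1764 + (√65537)² + 13*√65537) = 115 + (-1764 + 65537 + 13*√65537) = 115 + (63773 + 13*√65537) = 63888 + 13*√65537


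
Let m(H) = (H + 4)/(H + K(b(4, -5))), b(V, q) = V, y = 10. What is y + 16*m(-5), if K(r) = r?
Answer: 26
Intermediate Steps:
m(H) = 1 (m(H) = (H + 4)/(H + 4) = (4 + H)/(4 + H) = 1)
y + 16*m(-5) = 10 + 16*1 = 10 + 16 = 26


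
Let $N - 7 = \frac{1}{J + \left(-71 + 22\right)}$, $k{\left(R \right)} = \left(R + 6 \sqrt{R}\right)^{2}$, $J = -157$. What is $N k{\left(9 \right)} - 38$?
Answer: $\frac{1042661}{206} \approx 5061.5$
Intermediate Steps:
$N = \frac{1441}{206}$ ($N = 7 + \frac{1}{-157 + \left(-71 + 22\right)} = 7 + \frac{1}{-157 - 49} = 7 + \frac{1}{-206} = 7 - \frac{1}{206} = \frac{1441}{206} \approx 6.9951$)
$N k{\left(9 \right)} - 38 = \frac{1441 \left(9 + 6 \sqrt{9}\right)^{2}}{206} - 38 = \frac{1441 \left(9 + 6 \cdot 3\right)^{2}}{206} - 38 = \frac{1441 \left(9 + 18\right)^{2}}{206} - 38 = \frac{1441 \cdot 27^{2}}{206} - 38 = \frac{1441}{206} \cdot 729 - 38 = \frac{1050489}{206} - 38 = \frac{1042661}{206}$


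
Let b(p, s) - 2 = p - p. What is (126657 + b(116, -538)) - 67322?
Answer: 59337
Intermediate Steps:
b(p, s) = 2 (b(p, s) = 2 + (p - p) = 2 + 0 = 2)
(126657 + b(116, -538)) - 67322 = (126657 + 2) - 67322 = 126659 - 67322 = 59337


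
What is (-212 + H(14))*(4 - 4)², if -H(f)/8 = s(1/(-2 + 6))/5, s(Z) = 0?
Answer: 0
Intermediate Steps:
H(f) = 0 (H(f) = -0/5 = -8*0 = 0)
(-212 + H(14))*(4 - 4)² = (-212 + 0)*(4 - 4)² = -212*0² = -212*0 = 0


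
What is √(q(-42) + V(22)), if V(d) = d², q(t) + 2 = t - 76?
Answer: 2*√91 ≈ 19.079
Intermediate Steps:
q(t) = -78 + t (q(t) = -2 + (t - 76) = -2 + (-76 + t) = -78 + t)
√(q(-42) + V(22)) = √((-78 - 42) + 22²) = √(-120 + 484) = √364 = 2*√91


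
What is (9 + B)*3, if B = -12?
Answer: -9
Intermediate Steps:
(9 + B)*3 = (9 - 12)*3 = -3*3 = -9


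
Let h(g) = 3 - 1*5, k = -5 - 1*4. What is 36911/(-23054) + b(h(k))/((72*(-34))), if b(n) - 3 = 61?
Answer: -5739599/3527262 ≈ -1.6272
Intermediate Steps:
k = -9 (k = -5 - 4 = -9)
h(g) = -2 (h(g) = 3 - 5 = -2)
b(n) = 64 (b(n) = 3 + 61 = 64)
36911/(-23054) + b(h(k))/((72*(-34))) = 36911/(-23054) + 64/((72*(-34))) = 36911*(-1/23054) + 64/(-2448) = -36911/23054 + 64*(-1/2448) = -36911/23054 - 4/153 = -5739599/3527262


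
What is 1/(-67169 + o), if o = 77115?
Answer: 1/9946 ≈ 0.00010054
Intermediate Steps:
1/(-67169 + o) = 1/(-67169 + 77115) = 1/9946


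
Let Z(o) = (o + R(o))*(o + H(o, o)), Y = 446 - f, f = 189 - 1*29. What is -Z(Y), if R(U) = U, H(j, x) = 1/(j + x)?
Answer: -163593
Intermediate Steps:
f = 160 (f = 189 - 29 = 160)
Y = 286 (Y = 446 - 1*160 = 446 - 160 = 286)
Z(o) = 2*o*(o + 1/(2*o)) (Z(o) = (o + o)*(o + 1/(o + o)) = (2*o)*(o + 1/(2*o)) = 2*o*(o + 1/(2*o)))
-Z(Y) = -(1 + 2*286**2) = -(1 + 2*81796) = -(1 + 163592) = -1*163593 = -163593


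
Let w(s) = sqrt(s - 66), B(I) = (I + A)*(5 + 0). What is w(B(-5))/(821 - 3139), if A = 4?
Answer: -I*sqrt(71)/2318 ≈ -0.0036351*I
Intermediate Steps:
B(I) = 20 + 5*I (B(I) = (I + 4)*(5 + 0) = (4 + I)*5 = 20 + 5*I)
w(s) = sqrt(-66 + s)
w(B(-5))/(821 - 3139) = sqrt(-66 + (20 + 5*(-5)))/(821 - 3139) = sqrt(-66 + (20 - 25))/(-2318) = sqrt(-66 - 5)*(-1/2318) = sqrt(-71)*(-1/2318) = (I*sqrt(71))*(-1/2318) = -I*sqrt(71)/2318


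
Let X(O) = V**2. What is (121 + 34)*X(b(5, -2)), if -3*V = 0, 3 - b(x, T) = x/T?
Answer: 0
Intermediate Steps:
b(x, T) = 3 - x/T
V = 0 (V = -1/3*0 = 0)
X(O) = 0 (X(O) = 0**2 = 0)
(121 + 34)*X(b(5, -2)) = (121 + 34)*0 = 155*0 = 0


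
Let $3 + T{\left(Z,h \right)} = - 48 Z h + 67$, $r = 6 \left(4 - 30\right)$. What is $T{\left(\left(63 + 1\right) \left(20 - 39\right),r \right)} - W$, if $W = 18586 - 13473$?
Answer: $-9110457$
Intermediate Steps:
$r = -156$ ($r = 6 \left(4 - 30\right) = 6 \left(-26\right) = -156$)
$T{\left(Z,h \right)} = 64 - 48 Z h$ ($T{\left(Z,h \right)} = -3 + \left(- 48 Z h + 67\right) = -3 - \left(-67 + 48 Z h\right) = 64 - 48 Z h$)
$W = 5113$ ($W = 18586 - 13473 = 5113$)
$T{\left(\left(63 + 1\right) \left(20 - 39\right),r \right)} - W = \left(64 - 48 \left(63 + 1\right) \left(20 - 39\right) \left(-156\right)\right) - 5113 = \left(64 - 48 \cdot 64 \left(-19\right) \left(-156\right)\right) - 5113 = \left(64 - \left(-58368\right) \left(-156\right)\right) - 5113 = \left(64 - 9105408\right) - 5113 = -9105344 - 5113 = -9110457$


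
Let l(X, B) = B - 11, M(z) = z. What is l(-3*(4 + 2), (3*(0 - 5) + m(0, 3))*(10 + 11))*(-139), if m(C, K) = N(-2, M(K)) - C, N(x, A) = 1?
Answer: 42395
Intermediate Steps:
m(C, K) = 1 - C
l(X, B) = -11 + B
l(-3*(4 + 2), (3*(0 - 5) + m(0, 3))*(10 + 11))*(-139) = (-11 + (3*(0 - 5) + (1 - 1*0))*(10 + 11))*(-139) = (-11 + (3*(-5) + (1 + 0))*21)*(-139) = (-11 + (-15 + 1)*21)*(-139) = (-11 - 14*21)*(-139) = (-11 - 294)*(-139) = -305*(-139) = 42395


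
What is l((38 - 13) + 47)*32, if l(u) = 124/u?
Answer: 496/9 ≈ 55.111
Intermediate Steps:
l((38 - 13) + 47)*32 = (124/((38 - 13) + 47))*32 = (124/(25 + 47))*32 = (124/72)*32 = (124*(1/72))*32 = (31/18)*32 = 496/9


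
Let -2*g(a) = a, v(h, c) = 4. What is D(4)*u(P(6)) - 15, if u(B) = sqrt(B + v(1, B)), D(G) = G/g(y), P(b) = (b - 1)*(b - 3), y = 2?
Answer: -15 - 4*sqrt(19) ≈ -32.436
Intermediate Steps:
g(a) = -a/2
P(b) = (-1 + b)*(-3 + b)
D(G) = -G (D(G) = G/((-1/2*2)) = G/(-1) = G*(-1) = -G)
u(B) = sqrt(4 + B) (u(B) = sqrt(B + 4) = sqrt(4 + B))
D(4)*u(P(6)) - 15 = (-1*4)*sqrt(4 + (3 + 6**2 - 4*6)) - 15 = -4*sqrt(4 + (3 + 36 - 24)) - 15 = -4*sqrt(4 + 15) - 15 = -4*sqrt(19) - 15 = -15 - 4*sqrt(19)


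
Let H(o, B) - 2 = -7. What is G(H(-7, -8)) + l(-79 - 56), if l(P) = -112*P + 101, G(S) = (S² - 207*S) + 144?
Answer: 16425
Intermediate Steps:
H(o, B) = -5 (H(o, B) = 2 - 7 = -5)
G(S) = 144 + S² - 207*S
l(P) = 101 - 112*P
G(H(-7, -8)) + l(-79 - 56) = (144 + (-5)² - 207*(-5)) + (101 - 112*(-79 - 56)) = (144 + 25 + 1035) + (101 - 112*(-135)) = 1204 + (101 + 15120) = 1204 + 15221 = 16425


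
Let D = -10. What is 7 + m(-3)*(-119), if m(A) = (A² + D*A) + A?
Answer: -4277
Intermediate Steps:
m(A) = A² - 9*A (m(A) = (A² - 10*A) + A = A² - 9*A)
7 + m(-3)*(-119) = 7 - 3*(-9 - 3)*(-119) = 7 - 3*(-12)*(-119) = 7 + 36*(-119) = 7 - 4284 = -4277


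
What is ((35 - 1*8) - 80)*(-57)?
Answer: 3021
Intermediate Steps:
((35 - 1*8) - 80)*(-57) = ((35 - 8) - 80)*(-57) = (27 - 80)*(-57) = -53*(-57) = 3021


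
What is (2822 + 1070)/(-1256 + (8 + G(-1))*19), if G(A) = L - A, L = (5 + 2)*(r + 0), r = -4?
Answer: -556/231 ≈ -2.4069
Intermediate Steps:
L = -28 (L = (5 + 2)*(-4 + 0) = 7*(-4) = -28)
G(A) = -28 - A
(2822 + 1070)/(-1256 + (8 + G(-1))*19) = (2822 + 1070)/(-1256 + (8 + (-28 - 1*(-1)))*19) = 3892/(-1256 + (8 + (-28 + 1))*19) = 3892/(-1256 + (8 - 27)*19) = 3892/(-1256 - 19*19) = 3892/(-1256 - 361) = 3892/(-1617) = 3892*(-1/1617) = -556/231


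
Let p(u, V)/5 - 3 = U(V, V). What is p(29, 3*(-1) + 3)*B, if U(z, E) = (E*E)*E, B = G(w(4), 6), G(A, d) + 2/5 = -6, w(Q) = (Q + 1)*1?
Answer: -96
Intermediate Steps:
w(Q) = 1 + Q (w(Q) = (1 + Q)*1 = 1 + Q)
G(A, d) = -32/5 (G(A, d) = -2/5 - 6 = -32/5)
B = -32/5 ≈ -6.4000
U(z, E) = E**3 (U(z, E) = E**2*E = E**3)
p(u, V) = 15 + 5*V**3
p(29, 3*(-1) + 3)*B = (15 + 5*(3*(-1) + 3)**3)*(-32/5) = (15 + 5*(-3 + 3)**3)*(-32/5) = (15 + 5*0**3)*(-32/5) = (15 + 5*0)*(-32/5) = (15 + 0)*(-32/5) = 15*(-32/5) = -96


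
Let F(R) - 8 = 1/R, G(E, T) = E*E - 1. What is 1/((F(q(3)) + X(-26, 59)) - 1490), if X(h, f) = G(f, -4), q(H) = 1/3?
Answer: 1/2001 ≈ 0.00049975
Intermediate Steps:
G(E, T) = -1 + E² (G(E, T) = E² - 1 = -1 + E²)
q(H) = ⅓
X(h, f) = -1 + f²
F(R) = 8 + 1/R
1/((F(q(3)) + X(-26, 59)) - 1490) = 1/(((8 + 1/(⅓)) + (-1 + 59²)) - 1490) = 1/(((8 + 3) + (-1 + 3481)) - 1490) = 1/((11 + 3480) - 1490) = 1/(3491 - 1490) = 1/2001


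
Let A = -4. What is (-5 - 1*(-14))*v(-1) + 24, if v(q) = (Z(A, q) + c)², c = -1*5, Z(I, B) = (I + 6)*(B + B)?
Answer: 753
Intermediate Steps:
Z(I, B) = 2*B*(6 + I) (Z(I, B) = (6 + I)*(2*B) = 2*B*(6 + I))
c = -5
v(q) = (-5 + 4*q)² (v(q) = (2*q*(6 - 4) - 5)² = (2*q*2 - 5)² = (4*q - 5)² = (-5 + 4*q)²)
(-5 - 1*(-14))*v(-1) + 24 = (-5 - 1*(-14))*(-5 + 4*(-1))² + 24 = (-5 + 14)*(-5 - 4)² + 24 = 9*(-9)² + 24 = 9*81 + 24 = 729 + 24 = 753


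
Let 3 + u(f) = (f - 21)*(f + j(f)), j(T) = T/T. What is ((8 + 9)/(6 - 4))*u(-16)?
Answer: 4692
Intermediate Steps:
j(T) = 1
u(f) = -3 + (1 + f)*(-21 + f) (u(f) = -3 + (f - 21)*(f + 1) = -3 + (-21 + f)*(1 + f) = -3 + (1 + f)*(-21 + f))
((8 + 9)/(6 - 4))*u(-16) = ((8 + 9)/(6 - 4))*(-24 + (-16)**2 - 20*(-16)) = (17/2)*(-24 + 256 + 320) = (17*(1/2))*552 = (17/2)*552 = 4692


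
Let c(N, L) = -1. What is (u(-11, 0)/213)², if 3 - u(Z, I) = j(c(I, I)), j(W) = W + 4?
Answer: 0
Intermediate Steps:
j(W) = 4 + W
u(Z, I) = 0 (u(Z, I) = 3 - (4 - 1) = 3 - 1*3 = 3 - 3 = 0)
(u(-11, 0)/213)² = (0/213)² = (0*(1/213))² = 0² = 0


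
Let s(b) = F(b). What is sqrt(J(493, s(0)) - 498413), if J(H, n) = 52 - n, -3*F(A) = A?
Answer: I*sqrt(498361) ≈ 705.95*I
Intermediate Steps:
F(A) = -A/3
s(b) = -b/3
sqrt(J(493, s(0)) - 498413) = sqrt((52 - (-1)*0/3) - 498413) = sqrt((52 - 1*0) - 498413) = sqrt((52 + 0) - 498413) = sqrt(52 - 498413) = sqrt(-498361) = I*sqrt(498361)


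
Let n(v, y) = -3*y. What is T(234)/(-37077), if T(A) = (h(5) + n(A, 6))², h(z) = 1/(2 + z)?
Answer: -15625/1816773 ≈ -0.0086004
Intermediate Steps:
T(A) = 15625/49 (T(A) = (1/(2 + 5) - 3*6)² = (1/7 - 18)² = (⅐ - 18)² = (-125/7)² = 15625/49)
T(234)/(-37077) = (15625/49)/(-37077) = (15625/49)*(-1/37077) = -15625/1816773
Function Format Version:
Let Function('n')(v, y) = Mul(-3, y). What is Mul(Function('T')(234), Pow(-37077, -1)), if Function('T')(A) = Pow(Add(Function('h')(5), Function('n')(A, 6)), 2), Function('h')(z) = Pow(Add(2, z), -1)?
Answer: Rational(-15625, 1816773) ≈ -0.0086004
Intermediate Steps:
Function('T')(A) = Rational(15625, 49) (Function('T')(A) = Pow(Add(Pow(Add(2, 5), -1), Mul(-3, 6)), 2) = Pow(Add(Pow(7, -1), -18), 2) = Pow(Add(Rational(1, 7), -18), 2) = Pow(Rational(-125, 7), 2) = Rational(15625, 49))
Mul(Function('T')(234), Pow(-37077, -1)) = Mul(Rational(15625, 49), Pow(-37077, -1)) = Mul(Rational(15625, 49), Rational(-1, 37077)) = Rational(-15625, 1816773)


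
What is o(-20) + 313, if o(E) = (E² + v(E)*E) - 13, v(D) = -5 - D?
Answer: 400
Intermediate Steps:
o(E) = -13 + E² + E*(-5 - E) (o(E) = (E² + (-5 - E)*E) - 13 = (E² + E*(-5 - E)) - 13 = -13 + E² + E*(-5 - E))
o(-20) + 313 = (-13 - 5*(-20)) + 313 = (-13 + 100) + 313 = 87 + 313 = 400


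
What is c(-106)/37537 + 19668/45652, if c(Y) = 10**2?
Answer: 185710729/428409781 ≈ 0.43349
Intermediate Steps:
c(Y) = 100
c(-106)/37537 + 19668/45652 = 100/37537 + 19668/45652 = 100*(1/37537) + 19668*(1/45652) = 100/37537 + 4917/11413 = 185710729/428409781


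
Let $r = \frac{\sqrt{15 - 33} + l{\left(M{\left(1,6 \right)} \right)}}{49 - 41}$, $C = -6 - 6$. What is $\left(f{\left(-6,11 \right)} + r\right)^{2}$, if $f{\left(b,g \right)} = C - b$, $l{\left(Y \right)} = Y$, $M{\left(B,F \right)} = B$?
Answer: $\frac{2191}{64} - \frac{141 i \sqrt{2}}{32} \approx 34.234 - 6.2314 i$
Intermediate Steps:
$C = -12$ ($C = -6 - 6 = -12$)
$f{\left(b,g \right)} = -12 - b$
$r = \frac{1}{8} + \frac{3 i \sqrt{2}}{8}$ ($r = \frac{\sqrt{15 - 33} + 1}{49 - 41} = \frac{\sqrt{-18} + 1}{8} = \left(3 i \sqrt{2} + 1\right) \frac{1}{8} = \left(1 + 3 i \sqrt{2}\right) \frac{1}{8} = \frac{1}{8} + \frac{3 i \sqrt{2}}{8} \approx 0.125 + 0.53033 i$)
$\left(f{\left(-6,11 \right)} + r\right)^{2} = \left(\left(-12 - -6\right) + \left(\frac{1}{8} + \frac{3 i \sqrt{2}}{8}\right)\right)^{2} = \left(\left(-12 + 6\right) + \left(\frac{1}{8} + \frac{3 i \sqrt{2}}{8}\right)\right)^{2} = \left(-6 + \left(\frac{1}{8} + \frac{3 i \sqrt{2}}{8}\right)\right)^{2} = \left(- \frac{47}{8} + \frac{3 i \sqrt{2}}{8}\right)^{2}$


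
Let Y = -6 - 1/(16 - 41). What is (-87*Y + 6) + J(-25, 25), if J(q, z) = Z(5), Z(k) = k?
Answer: 13238/25 ≈ 529.52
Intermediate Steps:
J(q, z) = 5
Y = -149/25 (Y = -6 - 1/(-25) = -6 - 1*(-1/25) = -6 + 1/25 = -149/25 ≈ -5.9600)
(-87*Y + 6) + J(-25, 25) = (-87*(-149/25) + 6) + 5 = (12963/25 + 6) + 5 = 13113/25 + 5 = 13238/25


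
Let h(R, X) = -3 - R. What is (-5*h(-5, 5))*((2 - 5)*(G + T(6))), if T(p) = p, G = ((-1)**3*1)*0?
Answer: 180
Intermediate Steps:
G = 0 (G = -1*1*0 = -1*0 = 0)
(-5*h(-5, 5))*((2 - 5)*(G + T(6))) = (-5*(-3 - 1*(-5)))*((2 - 5)*(0 + 6)) = (-5*(-3 + 5))*(-3*6) = -5*2*(-18) = -10*(-18) = 180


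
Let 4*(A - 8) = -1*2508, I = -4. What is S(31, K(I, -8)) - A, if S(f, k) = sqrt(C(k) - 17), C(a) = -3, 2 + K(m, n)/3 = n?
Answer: 619 + 2*I*sqrt(5) ≈ 619.0 + 4.4721*I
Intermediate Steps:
K(m, n) = -6 + 3*n
A = -619 (A = 8 + (-1*2508)/4 = 8 + (1/4)*(-2508) = 8 - 627 = -619)
S(f, k) = 2*I*sqrt(5) (S(f, k) = sqrt(-3 - 17) = sqrt(-20) = 2*I*sqrt(5))
S(31, K(I, -8)) - A = 2*I*sqrt(5) - 1*(-619) = 2*I*sqrt(5) + 619 = 619 + 2*I*sqrt(5)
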